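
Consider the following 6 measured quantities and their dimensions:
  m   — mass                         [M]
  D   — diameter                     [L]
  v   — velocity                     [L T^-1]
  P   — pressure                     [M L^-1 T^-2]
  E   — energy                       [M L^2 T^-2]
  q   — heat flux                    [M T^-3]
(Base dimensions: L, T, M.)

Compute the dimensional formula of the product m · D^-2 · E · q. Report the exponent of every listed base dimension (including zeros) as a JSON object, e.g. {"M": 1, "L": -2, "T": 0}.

Exponent matrix [L,T,M] × [m,D,v,P,E,q]:
  L: [ 0  1  1 -1  2  0]
  T: [ 0  0 -1 -2 -2 -3]
  M: [ 1  0  0  1  1  1]
  [L]: (1)·0+(-2)·1+(1)·2+(1)·0 = 0
  [T]: (1)·0+(-2)·0+(1)·-2+(1)·-3 = -5
  [M]: (1)·1+(-2)·0+(1)·1+(1)·1 = 3
⇒ T^-5 M^3

{"L": 0, "T": -5, "M": 3}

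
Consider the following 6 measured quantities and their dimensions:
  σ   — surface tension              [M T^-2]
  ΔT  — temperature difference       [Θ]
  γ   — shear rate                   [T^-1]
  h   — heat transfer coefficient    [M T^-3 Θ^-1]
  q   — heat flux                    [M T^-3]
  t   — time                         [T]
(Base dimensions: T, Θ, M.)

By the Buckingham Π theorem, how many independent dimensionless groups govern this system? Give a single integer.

3

Dimensional matrix (T×Θ×M by σ×ΔT×γ×h×q×t):
  T: [-2  0 -1 -3 -3  1]
  Θ: [ 0  1  0 -1  0  0]
  M: [ 1  0  0  1  1  0]
Row reduction gives pivot columns σ,ΔT,γ; rank = 3
n=6, r=3 ⇒ 3 dimensionless groups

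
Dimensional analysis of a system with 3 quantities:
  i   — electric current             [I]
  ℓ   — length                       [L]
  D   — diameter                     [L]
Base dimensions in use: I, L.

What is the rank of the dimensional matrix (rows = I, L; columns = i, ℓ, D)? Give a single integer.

2

Write exponents as rows I,L / cols i,ℓ,D:
  I: [ 1  0  0]
  L: [ 0  1  1]
Row reduction gives pivot columns i,ℓ; rank = 2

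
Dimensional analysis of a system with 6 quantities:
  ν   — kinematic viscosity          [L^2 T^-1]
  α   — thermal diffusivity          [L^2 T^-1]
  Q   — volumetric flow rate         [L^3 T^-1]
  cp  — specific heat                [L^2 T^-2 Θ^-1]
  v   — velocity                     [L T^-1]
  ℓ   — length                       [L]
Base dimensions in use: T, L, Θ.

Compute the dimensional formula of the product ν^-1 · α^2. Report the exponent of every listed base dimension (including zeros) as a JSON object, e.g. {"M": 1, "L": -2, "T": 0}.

{"T": -1, "L": 2, "Θ": 0}

Dimensional matrix (T×L×Θ by ν×α×Q×cp×v×ℓ):
  T: [-1 -1 -1 -2 -1  0]
  L: [ 2  2  3  2  1  1]
  Θ: [ 0  0  0 -1  0  0]
  [T]: (-1)·-1+(2)·-1 = -1
  [L]: (-1)·2+(2)·2 = 2
  [Θ]: (-1)·0+(2)·0 = 0
⇒ T^-1 L^2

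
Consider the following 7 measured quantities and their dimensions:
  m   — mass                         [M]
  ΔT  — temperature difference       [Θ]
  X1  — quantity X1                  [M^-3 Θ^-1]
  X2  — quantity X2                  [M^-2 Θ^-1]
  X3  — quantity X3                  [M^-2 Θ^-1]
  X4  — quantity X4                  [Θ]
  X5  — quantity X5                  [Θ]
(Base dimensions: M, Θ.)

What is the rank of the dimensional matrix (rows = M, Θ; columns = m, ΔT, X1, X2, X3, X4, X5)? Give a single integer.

2

Dimensional matrix (M×Θ by m×ΔT×X1×X2×X3×X4×X5):
  M: [ 1  0 -3 -2 -2  0  0]
  Θ: [ 0  1 -1 -1 -1  1  1]
Echelon form has 2 nonzero rows (pivots: m,ΔT)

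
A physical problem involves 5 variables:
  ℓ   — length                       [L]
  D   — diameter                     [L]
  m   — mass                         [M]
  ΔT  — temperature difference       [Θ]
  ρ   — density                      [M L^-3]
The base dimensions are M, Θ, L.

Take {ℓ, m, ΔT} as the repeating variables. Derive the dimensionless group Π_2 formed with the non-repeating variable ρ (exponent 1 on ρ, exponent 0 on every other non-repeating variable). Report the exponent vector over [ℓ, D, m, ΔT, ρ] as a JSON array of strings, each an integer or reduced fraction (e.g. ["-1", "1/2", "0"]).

["3", "0", "-1", "0", "1"]

Dimensional matrix (M×Θ×L by ℓ×D×m×ΔT×ρ):
  M: [ 0  0  1  0  1]
  Θ: [ 0  0  0  1  0]
  L: [ 1  1  0  0 -3]
Echelon form has 3 nonzero rows (pivots: ℓ,m,ΔT)
Repeat: ℓ,m,ΔT; free: D,ρ
RREF:
  r0: [   1    1    0    0   -3]
  r1: [   0    0    1    0    1]
  r2: [   0    0    0    1    0]
Fix exponent of ρ at 1, D at 0; solve each RREF row for its pivot's exponent:
  r0: exp(ℓ) + (-3)·1 = 0 ⇒ exp(ℓ) = 3
  r1: exp(m) + (1)·1 = 0 ⇒ exp(m) = -1
  r2: exp(ΔT) + (0)·1 = 0 ⇒ exp(ΔT) = 0
Π_2 = ℓ^3 · m^-1 · ρ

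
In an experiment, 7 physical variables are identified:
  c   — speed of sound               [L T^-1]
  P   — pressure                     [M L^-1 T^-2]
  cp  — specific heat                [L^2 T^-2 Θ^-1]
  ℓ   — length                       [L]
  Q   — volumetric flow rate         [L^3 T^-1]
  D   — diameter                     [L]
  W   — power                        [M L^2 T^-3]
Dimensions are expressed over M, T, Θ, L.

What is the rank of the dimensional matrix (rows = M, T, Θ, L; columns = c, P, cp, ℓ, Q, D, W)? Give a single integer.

4

Dimensional matrix (M×T×Θ×L by c×P×cp×ℓ×Q×D×W):
  M: [ 0  1  0  0  0  0  1]
  T: [-1 -2 -2  0 -1  0 -3]
  Θ: [ 0  0 -1  0  0  0  0]
  L: [ 1 -1  2  1  3  1  2]
Row reduction gives pivot columns c,P,cp,ℓ; rank = 4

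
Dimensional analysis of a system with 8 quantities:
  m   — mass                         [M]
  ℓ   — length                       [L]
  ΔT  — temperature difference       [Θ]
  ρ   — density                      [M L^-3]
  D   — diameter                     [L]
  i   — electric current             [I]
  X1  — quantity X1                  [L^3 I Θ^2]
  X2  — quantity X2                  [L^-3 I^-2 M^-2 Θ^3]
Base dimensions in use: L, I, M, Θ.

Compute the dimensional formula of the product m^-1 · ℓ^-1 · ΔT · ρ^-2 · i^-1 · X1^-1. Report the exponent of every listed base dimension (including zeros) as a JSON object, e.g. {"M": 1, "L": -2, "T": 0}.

{"L": 2, "I": -2, "M": -3, "Θ": -1}

Write exponents as rows L,I,M,Θ / cols m,ℓ,ΔT,ρ,D,i,X1,X2:
  L: [ 0  1  0 -3  1  0  3 -3]
  I: [ 0  0  0  0  0  1  1 -2]
  M: [ 1  0  0  1  0  0  0 -2]
  Θ: [ 0  0  1  0  0  0  2  3]
  [L]: (-1)·0+(-1)·1+(1)·0+(-2)·-3+(-1)·0+(-1)·3 = 2
  [I]: (-1)·0+(-1)·0+(1)·0+(-2)·0+(-1)·1+(-1)·1 = -2
  [M]: (-1)·1+(-1)·0+(1)·0+(-2)·1+(-1)·0+(-1)·0 = -3
  [Θ]: (-1)·0+(-1)·0+(1)·1+(-2)·0+(-1)·0+(-1)·2 = -1
⇒ L^2 I^-2 M^-3 Θ^-1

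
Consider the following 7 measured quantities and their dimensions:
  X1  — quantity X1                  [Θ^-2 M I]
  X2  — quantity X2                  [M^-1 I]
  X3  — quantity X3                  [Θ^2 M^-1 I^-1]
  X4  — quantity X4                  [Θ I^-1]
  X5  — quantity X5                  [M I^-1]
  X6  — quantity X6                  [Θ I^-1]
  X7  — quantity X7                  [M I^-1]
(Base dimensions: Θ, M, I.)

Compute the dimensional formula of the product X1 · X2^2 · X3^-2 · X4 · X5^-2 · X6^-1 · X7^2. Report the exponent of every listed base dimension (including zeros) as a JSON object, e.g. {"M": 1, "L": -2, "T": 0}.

{"Θ": -6, "M": 1, "I": 5}

Write exponents as rows Θ,M,I / cols X1,X2,X3,X4,X5,X6,X7:
  Θ: [-2  0  2  1  0  1  0]
  M: [ 1 -1 -1  0  1  0  1]
  I: [ 1  1 -1 -1 -1 -1 -1]
  [Θ]: (1)·-2+(2)·0+(-2)·2+(1)·1+(-2)·0+(-1)·1+(2)·0 = -6
  [M]: (1)·1+(2)·-1+(-2)·-1+(1)·0+(-2)·1+(-1)·0+(2)·1 = 1
  [I]: (1)·1+(2)·1+(-2)·-1+(1)·-1+(-2)·-1+(-1)·-1+(2)·-1 = 5
⇒ Θ^-6 M I^5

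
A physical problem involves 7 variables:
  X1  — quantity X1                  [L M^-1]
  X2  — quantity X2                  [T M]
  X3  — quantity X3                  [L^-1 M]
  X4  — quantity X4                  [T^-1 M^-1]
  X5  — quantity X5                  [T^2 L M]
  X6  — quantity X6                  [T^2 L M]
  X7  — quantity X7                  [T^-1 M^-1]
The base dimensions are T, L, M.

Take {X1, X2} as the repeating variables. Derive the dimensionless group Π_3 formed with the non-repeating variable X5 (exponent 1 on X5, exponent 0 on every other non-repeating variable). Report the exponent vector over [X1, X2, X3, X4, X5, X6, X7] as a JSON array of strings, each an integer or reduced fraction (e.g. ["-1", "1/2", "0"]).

Dimensional matrix (T×L×M by X1×X2×X3×X4×X5×X6×X7):
  T: [ 0  1  0 -1  2  2 -1]
  L: [ 1  0 -1  0  1  1  0]
  M: [-1  1  1 -1  1  1 -1]
Echelon form has 2 nonzero rows (pivots: X1,X2)
Repeat: X1,X2; free: X3,X4,X5,X6,X7
RREF:
  r0: [   1    0   -1    0    1    1    0]
  r1: [   0    1    0   -1    2    2   -1]
  r2: [   0    0    0    0    0    0    0]
Fix exponent of X5 at 1, X3 at 0, X4 at 0, X6 at 0, X7 at 0; solve each RREF row for its pivot's exponent:
  r0: exp(X1) + (1)·1 = 0 ⇒ exp(X1) = -1
  r1: exp(X2) + (2)·1 = 0 ⇒ exp(X2) = -2
Π_3 = X1^-1 · X2^-2 · X5

["-1", "-2", "0", "0", "1", "0", "0"]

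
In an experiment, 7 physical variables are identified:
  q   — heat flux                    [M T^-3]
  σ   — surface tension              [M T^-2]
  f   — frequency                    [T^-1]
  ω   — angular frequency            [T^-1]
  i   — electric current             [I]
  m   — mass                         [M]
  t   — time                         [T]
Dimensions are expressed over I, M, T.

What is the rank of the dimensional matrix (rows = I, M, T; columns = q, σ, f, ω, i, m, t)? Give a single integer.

3

Dimensional matrix (I×M×T by q×σ×f×ω×i×m×t):
  I: [ 0  0  0  0  1  0  0]
  M: [ 1  1  0  0  0  1  0]
  T: [-3 -2 -1 -1  0  0  1]
Echelon form has 3 nonzero rows (pivots: q,σ,i)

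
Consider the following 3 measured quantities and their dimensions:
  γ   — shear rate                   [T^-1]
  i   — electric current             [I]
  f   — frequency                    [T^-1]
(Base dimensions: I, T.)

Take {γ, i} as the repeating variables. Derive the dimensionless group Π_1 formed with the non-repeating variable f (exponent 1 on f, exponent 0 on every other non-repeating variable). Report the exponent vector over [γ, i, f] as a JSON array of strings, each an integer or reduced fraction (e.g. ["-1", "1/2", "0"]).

Dimensional matrix (I×T by γ×i×f):
  I: [ 0  1  0]
  T: [-1  0 -1]
RREF → pivots at {γ,i} ⇒ r = 2
Pivot set = {γ,i}, free = {f}
RREF:
  r0: [   1    0    1]
  r1: [   0    1    0]
Fix exponent of f at 1; solve each RREF row for its pivot's exponent:
  r0: exp(γ) + (1)·1 = 0 ⇒ exp(γ) = -1
  r1: exp(i) + (0)·1 = 0 ⇒ exp(i) = 0
Π_1 = γ^-1 · f

["-1", "0", "1"]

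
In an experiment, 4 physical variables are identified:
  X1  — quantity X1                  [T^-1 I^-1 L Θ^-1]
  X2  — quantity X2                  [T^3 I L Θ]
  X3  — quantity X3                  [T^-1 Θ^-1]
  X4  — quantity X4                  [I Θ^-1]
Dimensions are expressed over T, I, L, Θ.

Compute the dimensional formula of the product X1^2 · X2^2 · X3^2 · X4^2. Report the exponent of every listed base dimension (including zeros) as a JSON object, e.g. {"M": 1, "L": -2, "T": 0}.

Exponent matrix [T,I,L,Θ] × [X1,X2,X3,X4]:
  T: [-1  3 -1  0]
  I: [-1  1  0  1]
  L: [ 1  1  0  0]
  Θ: [-1  1 -1 -1]
  [T]: (2)·-1+(2)·3+(2)·-1+(2)·0 = 2
  [I]: (2)·-1+(2)·1+(2)·0+(2)·1 = 2
  [L]: (2)·1+(2)·1+(2)·0+(2)·0 = 4
  [Θ]: (2)·-1+(2)·1+(2)·-1+(2)·-1 = -4
⇒ T^2 I^2 L^4 Θ^-4

{"T": 2, "I": 2, "L": 4, "Θ": -4}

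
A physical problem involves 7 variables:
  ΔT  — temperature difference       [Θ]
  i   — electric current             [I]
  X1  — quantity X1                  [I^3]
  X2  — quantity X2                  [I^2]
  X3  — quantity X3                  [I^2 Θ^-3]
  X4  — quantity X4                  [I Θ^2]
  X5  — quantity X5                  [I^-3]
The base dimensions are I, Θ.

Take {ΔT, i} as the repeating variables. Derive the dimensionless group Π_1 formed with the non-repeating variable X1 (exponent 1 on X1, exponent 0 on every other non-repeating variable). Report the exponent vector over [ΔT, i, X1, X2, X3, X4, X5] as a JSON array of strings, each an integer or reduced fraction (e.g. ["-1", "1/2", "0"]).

Write exponents as rows I,Θ / cols ΔT,i,X1,X2,X3,X4,X5:
  I: [ 0  1  3  2  2  1 -3]
  Θ: [ 1  0  0  0 -3  2  0]
Row reduction gives pivot columns ΔT,i; rank = 2
Pivot set = {ΔT,i}, free = {X1,X2,X3,X4,X5}
RREF:
  r0: [   1    0    0    0   -3    2    0]
  r1: [   0    1    3    2    2    1   -3]
Fix exponent of X1 at 1, X2 at 0, X3 at 0, X4 at 0, X5 at 0; solve each RREF row for its pivot's exponent:
  r0: exp(ΔT) + (0)·1 = 0 ⇒ exp(ΔT) = 0
  r1: exp(i) + (3)·1 = 0 ⇒ exp(i) = -3
Π_1 = i^-3 · X1

["0", "-3", "1", "0", "0", "0", "0"]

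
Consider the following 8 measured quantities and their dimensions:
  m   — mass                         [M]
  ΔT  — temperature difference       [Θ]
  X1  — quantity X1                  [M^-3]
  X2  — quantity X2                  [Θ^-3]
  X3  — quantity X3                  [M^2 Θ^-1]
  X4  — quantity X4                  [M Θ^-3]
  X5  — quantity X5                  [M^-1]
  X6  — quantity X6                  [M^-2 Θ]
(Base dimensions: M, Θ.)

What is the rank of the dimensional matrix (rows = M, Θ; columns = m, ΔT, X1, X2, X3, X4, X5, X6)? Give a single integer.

2

Exponent matrix [M,Θ] × [m,ΔT,X1,X2,X3,X4,X5,X6]:
  M: [ 1  0 -3  0  2  1 -1 -2]
  Θ: [ 0  1  0 -3 -1 -3  0  1]
RREF → pivots at {m,ΔT} ⇒ r = 2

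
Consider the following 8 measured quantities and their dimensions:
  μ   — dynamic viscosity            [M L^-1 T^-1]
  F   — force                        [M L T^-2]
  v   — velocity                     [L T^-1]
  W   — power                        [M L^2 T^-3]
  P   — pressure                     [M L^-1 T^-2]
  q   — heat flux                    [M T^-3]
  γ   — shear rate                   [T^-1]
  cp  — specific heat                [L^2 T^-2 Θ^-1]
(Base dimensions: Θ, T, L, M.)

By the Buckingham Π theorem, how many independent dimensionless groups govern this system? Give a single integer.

4

Dimensional matrix (Θ×T×L×M by μ×F×v×W×P×q×γ×cp):
  Θ: [ 0  0  0  0  0  0  0 -1]
  T: [-1 -2 -1 -3 -2 -3 -1 -2]
  L: [-1  1  1  2 -1  0  0  2]
  M: [ 1  1  0  1  1  1  0  0]
Echelon form has 4 nonzero rows (pivots: μ,F,v,cp)
8 vars − rank 4 = 4 Π groups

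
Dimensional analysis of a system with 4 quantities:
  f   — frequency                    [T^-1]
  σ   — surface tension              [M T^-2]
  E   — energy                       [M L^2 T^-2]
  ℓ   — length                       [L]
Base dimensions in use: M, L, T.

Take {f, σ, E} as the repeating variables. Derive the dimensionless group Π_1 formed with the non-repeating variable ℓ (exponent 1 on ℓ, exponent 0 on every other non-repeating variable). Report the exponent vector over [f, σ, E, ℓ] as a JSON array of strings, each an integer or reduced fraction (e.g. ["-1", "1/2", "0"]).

Exponent matrix [M,L,T] × [f,σ,E,ℓ]:
  M: [ 0  1  1  0]
  L: [ 0  0  2  1]
  T: [-1 -2 -2  0]
RREF → pivots at {f,σ,E} ⇒ r = 3
Repeat: f,σ,E; free: ℓ
RREF:
  r0: [   1    0    0    0]
  r1: [   0    1    0 -1/2]
  r2: [   0    0    1  1/2]
Fix exponent of ℓ at 1; solve each RREF row for its pivot's exponent:
  r0: exp(f) + (0)·1 = 0 ⇒ exp(f) = 0
  r1: exp(σ) + (-1/2)·1 = 0 ⇒ exp(σ) = 1/2
  r2: exp(E) + (1/2)·1 = 0 ⇒ exp(E) = -1/2
Π_1 = σ^(1/2) · E^(-1/2) · ℓ

["0", "1/2", "-1/2", "1"]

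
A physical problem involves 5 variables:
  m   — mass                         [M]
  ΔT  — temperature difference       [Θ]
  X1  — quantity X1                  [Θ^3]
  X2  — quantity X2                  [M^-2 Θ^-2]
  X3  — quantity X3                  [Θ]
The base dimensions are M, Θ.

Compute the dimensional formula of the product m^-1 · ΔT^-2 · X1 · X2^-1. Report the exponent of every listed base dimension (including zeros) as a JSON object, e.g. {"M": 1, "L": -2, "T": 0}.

Dimensional matrix (M×Θ by m×ΔT×X1×X2×X3):
  M: [ 1  0  0 -2  0]
  Θ: [ 0  1  3 -2  1]
  [M]: (-1)·1+(-2)·0+(1)·0+(-1)·-2 = 1
  [Θ]: (-1)·0+(-2)·1+(1)·3+(-1)·-2 = 3
⇒ M Θ^3

{"M": 1, "Θ": 3}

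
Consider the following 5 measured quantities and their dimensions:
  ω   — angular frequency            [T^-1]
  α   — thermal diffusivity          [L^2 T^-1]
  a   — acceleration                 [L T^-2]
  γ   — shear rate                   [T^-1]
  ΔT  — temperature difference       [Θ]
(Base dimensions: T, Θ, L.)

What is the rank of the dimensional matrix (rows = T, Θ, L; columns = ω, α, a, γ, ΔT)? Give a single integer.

3

Dimensional matrix (T×Θ×L by ω×α×a×γ×ΔT):
  T: [-1 -1 -2 -1  0]
  Θ: [ 0  0  0  0  1]
  L: [ 0  2  1  0  0]
Row reduction gives pivot columns ω,α,ΔT; rank = 3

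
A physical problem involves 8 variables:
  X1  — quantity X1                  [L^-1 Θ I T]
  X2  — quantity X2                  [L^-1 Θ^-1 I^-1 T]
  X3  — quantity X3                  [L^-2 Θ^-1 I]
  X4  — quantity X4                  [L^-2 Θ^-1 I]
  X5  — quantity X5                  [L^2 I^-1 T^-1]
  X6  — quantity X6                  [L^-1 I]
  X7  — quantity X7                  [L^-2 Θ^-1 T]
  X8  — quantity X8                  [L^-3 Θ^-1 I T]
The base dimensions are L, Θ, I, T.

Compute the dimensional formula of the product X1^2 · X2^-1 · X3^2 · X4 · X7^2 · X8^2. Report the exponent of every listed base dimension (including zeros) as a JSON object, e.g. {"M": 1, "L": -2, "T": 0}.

{"L": -17, "Θ": -4, "I": 8, "T": 5}

Exponent matrix [L,Θ,I,T] × [X1,X2,X3,X4,X5,X6,X7,X8]:
  L: [-1 -1 -2 -2  2 -1 -2 -3]
  Θ: [ 1 -1 -1 -1  0  0 -1 -1]
  I: [ 1 -1  1  1 -1  1  0  1]
  T: [ 1  1  0  0 -1  0  1  1]
  [L]: (2)·-1+(-1)·-1+(2)·-2+(1)·-2+(2)·-2+(2)·-3 = -17
  [Θ]: (2)·1+(-1)·-1+(2)·-1+(1)·-1+(2)·-1+(2)·-1 = -4
  [I]: (2)·1+(-1)·-1+(2)·1+(1)·1+(2)·0+(2)·1 = 8
  [T]: (2)·1+(-1)·1+(2)·0+(1)·0+(2)·1+(2)·1 = 5
⇒ L^-17 Θ^-4 I^8 T^5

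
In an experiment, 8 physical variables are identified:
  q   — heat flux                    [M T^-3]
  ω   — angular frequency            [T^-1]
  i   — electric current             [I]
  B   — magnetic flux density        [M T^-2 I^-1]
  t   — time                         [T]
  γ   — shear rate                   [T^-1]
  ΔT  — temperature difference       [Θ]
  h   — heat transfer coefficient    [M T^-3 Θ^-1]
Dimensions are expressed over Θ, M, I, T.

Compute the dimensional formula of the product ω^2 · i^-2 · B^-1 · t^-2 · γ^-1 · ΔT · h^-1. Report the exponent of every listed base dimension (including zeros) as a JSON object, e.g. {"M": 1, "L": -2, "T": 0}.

{"Θ": 2, "M": -2, "I": -1, "T": 2}

Dimensional matrix (Θ×M×I×T by q×ω×i×B×t×γ×ΔT×h):
  Θ: [ 0  0  0  0  0  0  1 -1]
  M: [ 1  0  0  1  0  0  0  1]
  I: [ 0  0  1 -1  0  0  0  0]
  T: [-3 -1  0 -2  1 -1  0 -3]
  [Θ]: (2)·0+(-2)·0+(-1)·0+(-2)·0+(-1)·0+(1)·1+(-1)·-1 = 2
  [M]: (2)·0+(-2)·0+(-1)·1+(-2)·0+(-1)·0+(1)·0+(-1)·1 = -2
  [I]: (2)·0+(-2)·1+(-1)·-1+(-2)·0+(-1)·0+(1)·0+(-1)·0 = -1
  [T]: (2)·-1+(-2)·0+(-1)·-2+(-2)·1+(-1)·-1+(1)·0+(-1)·-3 = 2
⇒ Θ^2 M^-2 I^-1 T^2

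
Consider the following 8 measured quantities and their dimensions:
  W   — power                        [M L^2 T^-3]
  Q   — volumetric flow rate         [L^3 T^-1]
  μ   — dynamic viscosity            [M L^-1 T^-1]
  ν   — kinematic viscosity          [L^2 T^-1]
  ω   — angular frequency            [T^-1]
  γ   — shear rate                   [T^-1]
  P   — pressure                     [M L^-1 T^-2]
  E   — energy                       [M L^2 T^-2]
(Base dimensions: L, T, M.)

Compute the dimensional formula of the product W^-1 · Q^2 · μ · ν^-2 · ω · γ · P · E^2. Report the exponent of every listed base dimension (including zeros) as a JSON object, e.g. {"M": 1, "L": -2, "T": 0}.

{"L": 2, "T": -6, "M": 3}

Dimensional matrix (L×T×M by W×Q×μ×ν×ω×γ×P×E):
  L: [ 2  3 -1  2  0  0 -1  2]
  T: [-3 -1 -1 -1 -1 -1 -2 -2]
  M: [ 1  0  1  0  0  0  1  1]
  [L]: (-1)·2+(2)·3+(1)·-1+(-2)·2+(1)·0+(1)·0+(1)·-1+(2)·2 = 2
  [T]: (-1)·-3+(2)·-1+(1)·-1+(-2)·-1+(1)·-1+(1)·-1+(1)·-2+(2)·-2 = -6
  [M]: (-1)·1+(2)·0+(1)·1+(-2)·0+(1)·0+(1)·0+(1)·1+(2)·1 = 3
⇒ L^2 T^-6 M^3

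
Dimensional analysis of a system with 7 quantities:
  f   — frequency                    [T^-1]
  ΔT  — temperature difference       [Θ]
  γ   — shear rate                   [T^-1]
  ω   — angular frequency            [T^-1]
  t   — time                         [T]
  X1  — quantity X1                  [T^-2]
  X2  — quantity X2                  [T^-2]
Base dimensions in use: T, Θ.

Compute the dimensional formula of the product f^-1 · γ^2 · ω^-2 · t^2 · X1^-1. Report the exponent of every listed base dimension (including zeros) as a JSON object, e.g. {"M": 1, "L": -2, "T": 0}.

{"T": 5, "Θ": 0}

Exponent matrix [T,Θ] × [f,ΔT,γ,ω,t,X1,X2]:
  T: [-1  0 -1 -1  1 -2 -2]
  Θ: [ 0  1  0  0  0  0  0]
  [T]: (-1)·-1+(2)·-1+(-2)·-1+(2)·1+(-1)·-2 = 5
  [Θ]: (-1)·0+(2)·0+(-2)·0+(2)·0+(-1)·0 = 0
⇒ T^5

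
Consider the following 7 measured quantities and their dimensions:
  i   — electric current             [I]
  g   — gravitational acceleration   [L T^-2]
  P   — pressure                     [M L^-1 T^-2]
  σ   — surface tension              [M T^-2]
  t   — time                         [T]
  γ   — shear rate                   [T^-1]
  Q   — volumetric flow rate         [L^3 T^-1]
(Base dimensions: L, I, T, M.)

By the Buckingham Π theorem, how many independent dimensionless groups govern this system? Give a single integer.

3

Write exponents as rows L,I,T,M / cols i,g,P,σ,t,γ,Q:
  L: [ 0  1 -1  0  0  0  3]
  I: [ 1  0  0  0  0  0  0]
  T: [ 0 -2 -2 -2  1 -1 -1]
  M: [ 0  0  1  1  0  0  0]
Echelon form has 4 nonzero rows (pivots: i,g,P,σ)
7 vars − rank 4 = 3 Π groups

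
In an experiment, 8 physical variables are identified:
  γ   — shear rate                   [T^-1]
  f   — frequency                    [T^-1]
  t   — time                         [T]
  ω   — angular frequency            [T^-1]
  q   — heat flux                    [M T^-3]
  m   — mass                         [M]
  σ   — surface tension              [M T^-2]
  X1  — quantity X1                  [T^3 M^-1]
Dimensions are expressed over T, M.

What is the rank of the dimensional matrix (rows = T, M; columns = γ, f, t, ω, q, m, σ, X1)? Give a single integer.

Exponent matrix [T,M] × [γ,f,t,ω,q,m,σ,X1]:
  T: [-1 -1  1 -1 -3  0 -2  3]
  M: [ 0  0  0  0  1  1  1 -1]
RREF → pivots at {γ,q} ⇒ r = 2

2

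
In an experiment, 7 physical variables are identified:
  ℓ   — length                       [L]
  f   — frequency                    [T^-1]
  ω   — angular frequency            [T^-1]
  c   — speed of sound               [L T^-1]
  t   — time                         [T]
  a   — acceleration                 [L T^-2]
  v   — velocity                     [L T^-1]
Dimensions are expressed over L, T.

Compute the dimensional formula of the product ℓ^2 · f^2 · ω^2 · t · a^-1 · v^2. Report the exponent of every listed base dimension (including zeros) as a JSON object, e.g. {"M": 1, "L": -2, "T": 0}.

{"L": 3, "T": -3}

Write exponents as rows L,T / cols ℓ,f,ω,c,t,a,v:
  L: [ 1  0  0  1  0  1  1]
  T: [ 0 -1 -1 -1  1 -2 -1]
  [L]: (2)·1+(2)·0+(2)·0+(1)·0+(-1)·1+(2)·1 = 3
  [T]: (2)·0+(2)·-1+(2)·-1+(1)·1+(-1)·-2+(2)·-1 = -3
⇒ L^3 T^-3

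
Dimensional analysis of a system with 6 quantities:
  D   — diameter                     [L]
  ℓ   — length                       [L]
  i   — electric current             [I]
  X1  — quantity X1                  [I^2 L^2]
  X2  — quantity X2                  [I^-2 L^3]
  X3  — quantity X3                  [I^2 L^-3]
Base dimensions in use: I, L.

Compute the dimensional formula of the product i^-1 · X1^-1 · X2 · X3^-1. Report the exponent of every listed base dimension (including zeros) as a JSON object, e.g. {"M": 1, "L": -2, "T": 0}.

{"I": -7, "L": 4}

Dimensional matrix (I×L by D×ℓ×i×X1×X2×X3):
  I: [ 0  0  1  2 -2  2]
  L: [ 1  1  0  2  3 -3]
  [I]: (-1)·1+(-1)·2+(1)·-2+(-1)·2 = -7
  [L]: (-1)·0+(-1)·2+(1)·3+(-1)·-3 = 4
⇒ I^-7 L^4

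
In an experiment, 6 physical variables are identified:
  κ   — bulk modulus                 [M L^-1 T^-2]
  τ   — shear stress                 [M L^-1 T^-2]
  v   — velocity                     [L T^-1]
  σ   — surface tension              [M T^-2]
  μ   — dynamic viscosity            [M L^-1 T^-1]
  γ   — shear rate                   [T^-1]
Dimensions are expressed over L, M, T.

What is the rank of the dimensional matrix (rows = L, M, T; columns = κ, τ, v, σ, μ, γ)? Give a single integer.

Dimensional matrix (L×M×T by κ×τ×v×σ×μ×γ):
  L: [-1 -1  1  0 -1  0]
  M: [ 1  1  0  1  1  0]
  T: [-2 -2 -1 -2 -1 -1]
RREF → pivots at {κ,v,σ} ⇒ r = 3

3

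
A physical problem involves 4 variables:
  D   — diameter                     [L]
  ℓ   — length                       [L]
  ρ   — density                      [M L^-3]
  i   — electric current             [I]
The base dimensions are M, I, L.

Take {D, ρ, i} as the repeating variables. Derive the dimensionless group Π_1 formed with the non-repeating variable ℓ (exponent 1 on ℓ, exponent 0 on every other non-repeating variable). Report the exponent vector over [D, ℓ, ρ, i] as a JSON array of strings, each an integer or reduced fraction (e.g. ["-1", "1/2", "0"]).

Write exponents as rows M,I,L / cols D,ℓ,ρ,i:
  M: [ 0  0  1  0]
  I: [ 0  0  0  1]
  L: [ 1  1 -3  0]
Echelon form has 3 nonzero rows (pivots: D,ρ,i)
Pivot set = {D,ρ,i}, free = {ℓ}
RREF:
  r0: [   1    1    0    0]
  r1: [   0    0    1    0]
  r2: [   0    0    0    1]
Fix exponent of ℓ at 1; solve each RREF row for its pivot's exponent:
  r0: exp(D) + (1)·1 = 0 ⇒ exp(D) = -1
  r1: exp(ρ) + (0)·1 = 0 ⇒ exp(ρ) = 0
  r2: exp(i) + (0)·1 = 0 ⇒ exp(i) = 0
Π_1 = D^-1 · ℓ

["-1", "1", "0", "0"]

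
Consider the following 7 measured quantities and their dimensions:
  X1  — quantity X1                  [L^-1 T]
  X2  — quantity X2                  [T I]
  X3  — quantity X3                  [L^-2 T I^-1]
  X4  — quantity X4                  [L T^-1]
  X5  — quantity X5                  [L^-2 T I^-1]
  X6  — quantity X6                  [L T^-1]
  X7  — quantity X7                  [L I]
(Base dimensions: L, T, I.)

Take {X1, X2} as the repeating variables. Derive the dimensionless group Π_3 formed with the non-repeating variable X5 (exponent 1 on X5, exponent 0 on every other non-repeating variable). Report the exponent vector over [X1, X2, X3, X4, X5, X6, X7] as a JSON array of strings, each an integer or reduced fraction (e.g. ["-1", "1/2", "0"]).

["-2", "1", "0", "0", "1", "0", "0"]

Write exponents as rows L,T,I / cols X1,X2,X3,X4,X5,X6,X7:
  L: [-1  0 -2  1 -2  1  1]
  T: [ 1  1  1 -1  1 -1  0]
  I: [ 0  1 -1  0 -1  0  1]
RREF → pivots at {X1,X2} ⇒ r = 2
Pivot set = {X1,X2}, free = {X3,X4,X5,X6,X7}
RREF:
  r0: [   1    0    2   -1    2   -1   -1]
  r1: [   0    1   -1    0   -1    0    1]
  r2: [   0    0    0    0    0    0    0]
Fix exponent of X5 at 1, X3 at 0, X4 at 0, X6 at 0, X7 at 0; solve each RREF row for its pivot's exponent:
  r0: exp(X1) + (2)·1 = 0 ⇒ exp(X1) = -2
  r1: exp(X2) + (-1)·1 = 0 ⇒ exp(X2) = 1
Π_3 = X1^-2 · X2 · X5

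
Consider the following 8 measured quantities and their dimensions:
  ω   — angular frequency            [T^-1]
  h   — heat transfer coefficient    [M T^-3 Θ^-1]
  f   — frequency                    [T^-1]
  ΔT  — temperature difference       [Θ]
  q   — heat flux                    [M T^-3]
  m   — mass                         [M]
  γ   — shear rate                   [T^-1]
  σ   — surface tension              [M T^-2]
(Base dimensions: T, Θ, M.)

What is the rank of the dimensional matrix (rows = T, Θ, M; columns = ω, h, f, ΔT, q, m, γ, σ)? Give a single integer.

3

Exponent matrix [T,Θ,M] × [ω,h,f,ΔT,q,m,γ,σ]:
  T: [-1 -3 -1  0 -3  0 -1 -2]
  Θ: [ 0 -1  0  1  0  0  0  0]
  M: [ 0  1  0  0  1  1  0  1]
Echelon form has 3 nonzero rows (pivots: ω,h,ΔT)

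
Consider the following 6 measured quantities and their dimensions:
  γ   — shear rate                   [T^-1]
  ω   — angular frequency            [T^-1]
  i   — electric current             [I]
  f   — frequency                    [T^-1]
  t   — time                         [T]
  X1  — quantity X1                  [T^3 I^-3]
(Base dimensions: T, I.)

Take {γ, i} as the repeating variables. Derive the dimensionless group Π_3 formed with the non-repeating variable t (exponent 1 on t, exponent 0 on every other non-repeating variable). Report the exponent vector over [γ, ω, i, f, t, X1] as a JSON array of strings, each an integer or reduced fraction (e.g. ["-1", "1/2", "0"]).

Exponent matrix [T,I] × [γ,ω,i,f,t,X1]:
  T: [-1 -1  0 -1  1  3]
  I: [ 0  0  1  0  0 -3]
Echelon form has 2 nonzero rows (pivots: γ,i)
Pivot set = {γ,i}, free = {ω,f,t,X1}
RREF:
  r0: [   1    1    0    1   -1   -3]
  r1: [   0    0    1    0    0   -3]
Fix exponent of t at 1, ω at 0, f at 0, X1 at 0; solve each RREF row for its pivot's exponent:
  r0: exp(γ) + (-1)·1 = 0 ⇒ exp(γ) = 1
  r1: exp(i) + (0)·1 = 0 ⇒ exp(i) = 0
Π_3 = γ · t

["1", "0", "0", "0", "1", "0"]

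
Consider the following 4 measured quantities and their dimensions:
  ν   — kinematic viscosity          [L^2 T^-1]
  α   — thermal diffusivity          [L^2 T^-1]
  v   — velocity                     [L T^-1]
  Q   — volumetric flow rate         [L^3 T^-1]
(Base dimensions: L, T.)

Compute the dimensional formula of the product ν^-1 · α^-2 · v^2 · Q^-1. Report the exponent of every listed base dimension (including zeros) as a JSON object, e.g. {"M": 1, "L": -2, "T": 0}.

{"L": -7, "T": 2}

Exponent matrix [L,T] × [ν,α,v,Q]:
  L: [ 2  2  1  3]
  T: [-1 -1 -1 -1]
  [L]: (-1)·2+(-2)·2+(2)·1+(-1)·3 = -7
  [T]: (-1)·-1+(-2)·-1+(2)·-1+(-1)·-1 = 2
⇒ L^-7 T^2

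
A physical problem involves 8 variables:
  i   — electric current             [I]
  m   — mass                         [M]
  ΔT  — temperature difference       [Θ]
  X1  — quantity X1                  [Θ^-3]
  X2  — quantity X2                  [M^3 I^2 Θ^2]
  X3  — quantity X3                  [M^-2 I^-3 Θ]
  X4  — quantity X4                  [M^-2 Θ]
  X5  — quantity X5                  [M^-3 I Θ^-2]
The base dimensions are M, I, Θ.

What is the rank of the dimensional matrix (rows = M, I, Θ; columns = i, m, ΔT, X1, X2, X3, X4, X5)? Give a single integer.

Exponent matrix [M,I,Θ] × [i,m,ΔT,X1,X2,X3,X4,X5]:
  M: [ 0  1  0  0  3 -2 -2 -3]
  I: [ 1  0  0  0  2 -3  0  1]
  Θ: [ 0  0  1 -3  2  1  1 -2]
Echelon form has 3 nonzero rows (pivots: i,m,ΔT)

3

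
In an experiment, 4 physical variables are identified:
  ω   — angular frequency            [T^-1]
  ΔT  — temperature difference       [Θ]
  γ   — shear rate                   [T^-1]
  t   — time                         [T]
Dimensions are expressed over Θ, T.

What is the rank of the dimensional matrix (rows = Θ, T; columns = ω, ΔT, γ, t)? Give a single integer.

Exponent matrix [Θ,T] × [ω,ΔT,γ,t]:
  Θ: [ 0  1  0  0]
  T: [-1  0 -1  1]
RREF → pivots at {ω,ΔT} ⇒ r = 2

2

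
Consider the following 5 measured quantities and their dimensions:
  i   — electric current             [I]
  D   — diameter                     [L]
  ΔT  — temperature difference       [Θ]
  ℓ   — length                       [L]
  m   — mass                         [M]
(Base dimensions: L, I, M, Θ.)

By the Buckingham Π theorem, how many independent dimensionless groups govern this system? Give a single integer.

Dimensional matrix (L×I×M×Θ by i×D×ΔT×ℓ×m):
  L: [ 0  1  0  1  0]
  I: [ 1  0  0  0  0]
  M: [ 0  0  0  0  1]
  Θ: [ 0  0  1  0  0]
RREF → pivots at {i,D,ΔT,m} ⇒ r = 4
Π count = n − r = 5 − 4 = 1

1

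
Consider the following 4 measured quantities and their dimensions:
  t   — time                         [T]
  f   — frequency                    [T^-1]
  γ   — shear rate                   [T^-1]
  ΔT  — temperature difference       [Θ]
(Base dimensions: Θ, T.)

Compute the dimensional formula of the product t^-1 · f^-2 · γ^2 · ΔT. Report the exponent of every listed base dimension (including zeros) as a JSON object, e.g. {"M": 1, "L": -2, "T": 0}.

Dimensional matrix (Θ×T by t×f×γ×ΔT):
  Θ: [ 0  0  0  1]
  T: [ 1 -1 -1  0]
  [Θ]: (-1)·0+(-2)·0+(2)·0+(1)·1 = 1
  [T]: (-1)·1+(-2)·-1+(2)·-1+(1)·0 = -1
⇒ Θ T^-1

{"Θ": 1, "T": -1}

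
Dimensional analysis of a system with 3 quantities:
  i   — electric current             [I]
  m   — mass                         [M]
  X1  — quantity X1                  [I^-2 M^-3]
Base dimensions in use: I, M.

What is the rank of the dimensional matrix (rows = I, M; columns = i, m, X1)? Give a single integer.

2

Dimensional matrix (I×M by i×m×X1):
  I: [ 1  0 -2]
  M: [ 0  1 -3]
Row reduction gives pivot columns i,m; rank = 2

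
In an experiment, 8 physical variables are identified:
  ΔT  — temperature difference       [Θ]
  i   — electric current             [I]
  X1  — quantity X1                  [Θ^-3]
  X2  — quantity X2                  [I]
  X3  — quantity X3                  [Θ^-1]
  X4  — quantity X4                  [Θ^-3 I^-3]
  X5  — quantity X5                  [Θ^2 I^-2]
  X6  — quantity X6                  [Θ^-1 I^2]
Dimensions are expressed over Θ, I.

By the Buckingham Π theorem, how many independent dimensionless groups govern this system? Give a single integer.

6

Exponent matrix [Θ,I] × [ΔT,i,X1,X2,X3,X4,X5,X6]:
  Θ: [ 1  0 -3  0 -1 -3  2 -1]
  I: [ 0  1  0  1  0 -3 -2  2]
Echelon form has 2 nonzero rows (pivots: ΔT,i)
8 vars − rank 2 = 6 Π groups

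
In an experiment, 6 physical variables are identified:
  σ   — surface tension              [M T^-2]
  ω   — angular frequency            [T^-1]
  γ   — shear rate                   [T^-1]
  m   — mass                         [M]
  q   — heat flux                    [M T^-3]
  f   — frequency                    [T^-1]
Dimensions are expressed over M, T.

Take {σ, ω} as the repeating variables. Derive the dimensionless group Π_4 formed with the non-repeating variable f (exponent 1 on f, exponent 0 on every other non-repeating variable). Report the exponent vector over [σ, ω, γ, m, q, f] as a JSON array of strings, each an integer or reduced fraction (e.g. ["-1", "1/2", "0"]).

["0", "-1", "0", "0", "0", "1"]

Dimensional matrix (M×T by σ×ω×γ×m×q×f):
  M: [ 1  0  0  1  1  0]
  T: [-2 -1 -1  0 -3 -1]
Row reduction gives pivot columns σ,ω; rank = 2
Pivot set = {σ,ω}, free = {γ,m,q,f}
RREF:
  r0: [   1    0    0    1    1    0]
  r1: [   0    1    1   -2    1    1]
Fix exponent of f at 1, γ at 0, m at 0, q at 0; solve each RREF row for its pivot's exponent:
  r0: exp(σ) + (0)·1 = 0 ⇒ exp(σ) = 0
  r1: exp(ω) + (1)·1 = 0 ⇒ exp(ω) = -1
Π_4 = ω^-1 · f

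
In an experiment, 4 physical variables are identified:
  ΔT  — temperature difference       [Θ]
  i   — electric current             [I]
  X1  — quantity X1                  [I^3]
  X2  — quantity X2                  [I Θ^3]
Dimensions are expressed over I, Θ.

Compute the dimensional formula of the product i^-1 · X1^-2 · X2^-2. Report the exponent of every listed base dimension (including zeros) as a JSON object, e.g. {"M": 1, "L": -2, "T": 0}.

{"I": -9, "Θ": -6}

Exponent matrix [I,Θ] × [ΔT,i,X1,X2]:
  I: [ 0  1  3  1]
  Θ: [ 1  0  0  3]
  [I]: (-1)·1+(-2)·3+(-2)·1 = -9
  [Θ]: (-1)·0+(-2)·0+(-2)·3 = -6
⇒ I^-9 Θ^-6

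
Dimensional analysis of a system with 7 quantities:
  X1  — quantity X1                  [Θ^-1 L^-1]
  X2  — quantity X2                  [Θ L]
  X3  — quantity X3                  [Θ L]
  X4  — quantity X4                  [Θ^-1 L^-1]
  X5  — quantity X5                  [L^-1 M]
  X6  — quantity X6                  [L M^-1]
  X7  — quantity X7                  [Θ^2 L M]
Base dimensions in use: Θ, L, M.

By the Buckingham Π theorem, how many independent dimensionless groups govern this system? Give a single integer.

Write exponents as rows Θ,L,M / cols X1,X2,X3,X4,X5,X6,X7:
  Θ: [-1  1  1 -1  0  0  2]
  L: [-1  1  1 -1 -1  1  1]
  M: [ 0  0  0  0  1 -1  1]
Row reduction gives pivot columns X1,X5; rank = 2
Π count = n − r = 7 − 2 = 5

5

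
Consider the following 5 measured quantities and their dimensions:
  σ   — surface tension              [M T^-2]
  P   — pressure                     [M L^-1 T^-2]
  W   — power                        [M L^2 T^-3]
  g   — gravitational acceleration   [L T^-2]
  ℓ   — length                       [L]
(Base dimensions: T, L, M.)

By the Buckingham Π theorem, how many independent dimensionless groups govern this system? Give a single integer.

Write exponents as rows T,L,M / cols σ,P,W,g,ℓ:
  T: [-2 -2 -3 -2  0]
  L: [ 0 -1  2  1  1]
  M: [ 1  1  1  0  0]
RREF → pivots at {σ,P,W} ⇒ r = 3
Π count = n − r = 5 − 3 = 2

2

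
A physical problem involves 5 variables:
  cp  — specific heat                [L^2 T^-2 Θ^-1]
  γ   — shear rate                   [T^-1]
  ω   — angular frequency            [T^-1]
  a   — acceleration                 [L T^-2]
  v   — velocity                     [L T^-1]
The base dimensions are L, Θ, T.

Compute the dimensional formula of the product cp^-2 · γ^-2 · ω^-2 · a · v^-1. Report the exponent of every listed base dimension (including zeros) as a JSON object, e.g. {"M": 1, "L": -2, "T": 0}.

Exponent matrix [L,Θ,T] × [cp,γ,ω,a,v]:
  L: [ 2  0  0  1  1]
  Θ: [-1  0  0  0  0]
  T: [-2 -1 -1 -2 -1]
  [L]: (-2)·2+(-2)·0+(-2)·0+(1)·1+(-1)·1 = -4
  [Θ]: (-2)·-1+(-2)·0+(-2)·0+(1)·0+(-1)·0 = 2
  [T]: (-2)·-2+(-2)·-1+(-2)·-1+(1)·-2+(-1)·-1 = 7
⇒ L^-4 Θ^2 T^7

{"L": -4, "Θ": 2, "T": 7}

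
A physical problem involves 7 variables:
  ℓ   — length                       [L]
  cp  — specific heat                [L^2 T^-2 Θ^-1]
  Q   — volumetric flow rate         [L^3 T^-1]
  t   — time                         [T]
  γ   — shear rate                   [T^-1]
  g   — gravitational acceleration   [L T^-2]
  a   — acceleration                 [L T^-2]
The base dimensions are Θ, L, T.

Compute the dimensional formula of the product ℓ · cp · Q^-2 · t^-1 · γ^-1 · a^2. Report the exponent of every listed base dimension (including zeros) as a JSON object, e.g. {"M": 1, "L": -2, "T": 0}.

{"Θ": -1, "L": -1, "T": -4}

Exponent matrix [Θ,L,T] × [ℓ,cp,Q,t,γ,g,a]:
  Θ: [ 0 -1  0  0  0  0  0]
  L: [ 1  2  3  0  0  1  1]
  T: [ 0 -2 -1  1 -1 -2 -2]
  [Θ]: (1)·0+(1)·-1+(-2)·0+(-1)·0+(-1)·0+(2)·0 = -1
  [L]: (1)·1+(1)·2+(-2)·3+(-1)·0+(-1)·0+(2)·1 = -1
  [T]: (1)·0+(1)·-2+(-2)·-1+(-1)·1+(-1)·-1+(2)·-2 = -4
⇒ Θ^-1 L^-1 T^-4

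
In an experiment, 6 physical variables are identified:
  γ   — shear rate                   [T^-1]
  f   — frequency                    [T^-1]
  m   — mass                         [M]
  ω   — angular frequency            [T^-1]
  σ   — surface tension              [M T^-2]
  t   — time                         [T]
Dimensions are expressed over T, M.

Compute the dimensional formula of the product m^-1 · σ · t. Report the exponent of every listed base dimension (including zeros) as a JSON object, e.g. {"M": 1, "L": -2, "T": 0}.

{"T": -1, "M": 0}

Dimensional matrix (T×M by γ×f×m×ω×σ×t):
  T: [-1 -1  0 -1 -2  1]
  M: [ 0  0  1  0  1  0]
  [T]: (-1)·0+(1)·-2+(1)·1 = -1
  [M]: (-1)·1+(1)·1+(1)·0 = 0
⇒ T^-1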